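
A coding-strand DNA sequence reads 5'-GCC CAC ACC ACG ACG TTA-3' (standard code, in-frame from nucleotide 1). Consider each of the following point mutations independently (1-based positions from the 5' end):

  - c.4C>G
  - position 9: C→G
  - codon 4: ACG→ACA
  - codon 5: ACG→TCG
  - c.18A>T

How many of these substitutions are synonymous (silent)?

Codon 2: CAC (His) → GAC (Asp) — missense.
Codon 3: ACC (Thr) → ACG (Thr) — synonymous.
Codon 4: ACG (Thr) → ACA (Thr) — synonymous.
Codon 5: ACG (Thr) → TCG (Ser) — missense.
Codon 6: TTA (Leu) → TTT (Phe) — missense.
Synonymous: 2 of 5.

2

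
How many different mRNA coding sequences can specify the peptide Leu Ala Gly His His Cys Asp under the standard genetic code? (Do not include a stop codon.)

Leu: 6 codons.
Ala: 4 codons.
Gly: 4 codons.
His: 2 codons.
His: 2 codons.
Cys: 2 codons.
Asp: 2 codons.
6 × 4 × 4 × 2 × 2 × 2 × 2 = 1536.

1536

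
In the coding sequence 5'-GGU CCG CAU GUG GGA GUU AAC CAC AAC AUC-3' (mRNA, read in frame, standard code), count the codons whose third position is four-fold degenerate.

Codon 1 GGU (Gly): third position 4-fold.
Codon 2 CCG (Pro): third position 4-fold.
Codon 3 CAU (His): third position 2-fold.
Codon 4 GUG (Val): third position 4-fold.
Codon 5 GGA (Gly): third position 4-fold.
Codon 6 GUU (Val): third position 4-fold.
Codon 7 AAC (Asn): third position 2-fold.
Codon 8 CAC (His): third position 2-fold.
Codon 9 AAC (Asn): third position 2-fold.
Codon 10 AUC (Ile): third position 3-fold.
Four-fold degenerate third positions: 5.

5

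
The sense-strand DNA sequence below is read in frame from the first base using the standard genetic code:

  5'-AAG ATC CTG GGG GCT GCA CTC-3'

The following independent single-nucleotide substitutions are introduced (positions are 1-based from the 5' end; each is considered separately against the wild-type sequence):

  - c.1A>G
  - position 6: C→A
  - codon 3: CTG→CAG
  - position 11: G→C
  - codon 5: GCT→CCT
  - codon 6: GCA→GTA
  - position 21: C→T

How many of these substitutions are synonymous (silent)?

2

Codon 1: AAG (Lys) → GAG (Glu) — missense.
Codon 2: ATC (Ile) → ATA (Ile) — synonymous.
Codon 3: CTG (Leu) → CAG (Gln) — missense.
Codon 4: GGG (Gly) → GCG (Ala) — missense.
Codon 5: GCT (Ala) → CCT (Pro) — missense.
Codon 6: GCA (Ala) → GTA (Val) — missense.
Codon 7: CTC (Leu) → CTT (Leu) — synonymous.
Synonymous: 2 of 7.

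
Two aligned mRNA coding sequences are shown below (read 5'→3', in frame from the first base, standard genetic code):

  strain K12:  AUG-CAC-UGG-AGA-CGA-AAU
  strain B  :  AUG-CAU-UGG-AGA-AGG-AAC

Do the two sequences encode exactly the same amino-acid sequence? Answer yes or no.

Codon 1: AUG Met / AUG Met — identical.
Codon 2: CAC His / CAU His — synonymous.
Codon 3: UGG Trp / UGG Trp — identical.
Codon 4: AGA Arg / AGA Arg — identical.
Codon 5: CGA Arg / AGG Arg — synonymous.
Codon 6: AAU Asn / AAC Asn — synonymous.
Nonsynonymous differences: 0 → same protein.

yes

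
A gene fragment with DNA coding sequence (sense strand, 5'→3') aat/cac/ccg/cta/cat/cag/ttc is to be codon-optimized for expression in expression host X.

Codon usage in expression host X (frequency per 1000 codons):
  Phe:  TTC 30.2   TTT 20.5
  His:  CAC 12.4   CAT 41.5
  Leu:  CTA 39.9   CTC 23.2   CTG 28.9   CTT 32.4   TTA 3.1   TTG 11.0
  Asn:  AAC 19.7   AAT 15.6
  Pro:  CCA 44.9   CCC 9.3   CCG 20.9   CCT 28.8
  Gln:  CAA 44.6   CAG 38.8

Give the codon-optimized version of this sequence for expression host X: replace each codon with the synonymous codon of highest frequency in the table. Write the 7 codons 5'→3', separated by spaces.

AAC CAT CCA CTA CAT CAA TTC

Codon 1 (Asn): best is AAC at 19.7.
Codon 2 (His): best is CAT at 41.5.
Codon 3 (Pro): best is CCA at 44.9.
Codon 4 (Leu): best is CTA at 39.9.
Codon 5 (His): best is CAT at 41.5.
Codon 6 (Gln): best is CAA at 44.6.
Codon 7 (Phe): best is TTC at 30.2.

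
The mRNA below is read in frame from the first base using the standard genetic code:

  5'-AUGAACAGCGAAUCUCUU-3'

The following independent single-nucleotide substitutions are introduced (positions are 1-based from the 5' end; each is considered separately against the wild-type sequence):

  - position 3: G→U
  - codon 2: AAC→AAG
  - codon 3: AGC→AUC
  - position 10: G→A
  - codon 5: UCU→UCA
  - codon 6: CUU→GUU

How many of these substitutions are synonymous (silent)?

1

Codon 1: AUG (Met) → AUU (Ile) — missense.
Codon 2: AAC (Asn) → AAG (Lys) — missense.
Codon 3: AGC (Ser) → AUC (Ile) — missense.
Codon 4: GAA (Glu) → AAA (Lys) — missense.
Codon 5: UCU (Ser) → UCA (Ser) — synonymous.
Codon 6: CUU (Leu) → GUU (Val) — missense.
Synonymous: 1 of 6.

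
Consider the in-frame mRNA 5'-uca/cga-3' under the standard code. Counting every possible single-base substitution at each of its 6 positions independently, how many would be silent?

Codon 1 (UCA, Ser): 3 synonymous substitutions.
Codon 2 (CGA, Arg): 4 synonymous substitutions.
Total: 3 + 4 = 7.

7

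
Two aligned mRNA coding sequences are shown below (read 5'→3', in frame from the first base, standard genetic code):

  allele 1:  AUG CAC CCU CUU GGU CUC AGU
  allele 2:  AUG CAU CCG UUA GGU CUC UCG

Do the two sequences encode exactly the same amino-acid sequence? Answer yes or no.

yes

Codon 1: AUG Met / AUG Met — identical.
Codon 2: CAC His / CAU His — synonymous.
Codon 3: CCU Pro / CCG Pro — synonymous.
Codon 4: CUU Leu / UUA Leu — synonymous.
Codon 5: GGU Gly / GGU Gly — identical.
Codon 6: CUC Leu / CUC Leu — identical.
Codon 7: AGU Ser / UCG Ser — synonymous.
Nonsynonymous differences: 0 → same protein.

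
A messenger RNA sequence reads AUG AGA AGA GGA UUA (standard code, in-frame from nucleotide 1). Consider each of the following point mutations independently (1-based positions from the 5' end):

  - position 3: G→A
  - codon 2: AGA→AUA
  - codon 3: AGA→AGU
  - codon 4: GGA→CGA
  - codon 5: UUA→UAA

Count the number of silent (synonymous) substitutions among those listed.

0

Codon 1: AUG (Met) → AUA (Ile) — missense.
Codon 2: AGA (Arg) → AUA (Ile) — missense.
Codon 3: AGA (Arg) → AGU (Ser) — missense.
Codon 4: GGA (Gly) → CGA (Arg) — missense.
Codon 5: UUA (Leu) → UAA (Stop) — nonsense.
Synonymous: 0 of 5.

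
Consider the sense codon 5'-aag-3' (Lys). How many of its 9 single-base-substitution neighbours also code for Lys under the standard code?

Position 1: none → 0 synonymous.
Position 2: none → 0 synonymous.
Position 3: AAA → 1 synonymous.
Total: 0 + 0 + 1 = 1.

1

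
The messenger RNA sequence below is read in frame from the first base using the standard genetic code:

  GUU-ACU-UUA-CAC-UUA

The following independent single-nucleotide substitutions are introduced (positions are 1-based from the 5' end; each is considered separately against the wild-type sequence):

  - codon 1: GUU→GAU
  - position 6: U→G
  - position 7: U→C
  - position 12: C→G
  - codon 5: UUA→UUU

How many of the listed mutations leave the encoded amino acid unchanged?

2

Codon 1: GUU (Val) → GAU (Asp) — missense.
Codon 2: ACU (Thr) → ACG (Thr) — synonymous.
Codon 3: UUA (Leu) → CUA (Leu) — synonymous.
Codon 4: CAC (His) → CAG (Gln) — missense.
Codon 5: UUA (Leu) → UUU (Phe) — missense.
Synonymous: 2 of 5.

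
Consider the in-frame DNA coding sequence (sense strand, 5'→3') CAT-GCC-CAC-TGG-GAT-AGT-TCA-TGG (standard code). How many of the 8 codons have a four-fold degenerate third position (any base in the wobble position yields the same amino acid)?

2

Codon 1 CAT (His): third position 2-fold.
Codon 2 GCC (Ala): third position 4-fold.
Codon 3 CAC (His): third position 2-fold.
Codon 4 TGG (Trp): third position 1-fold.
Codon 5 GAT (Asp): third position 2-fold.
Codon 6 AGT (Ser): third position 2-fold.
Codon 7 TCA (Ser): third position 4-fold.
Codon 8 TGG (Trp): third position 1-fold.
Four-fold degenerate third positions: 2.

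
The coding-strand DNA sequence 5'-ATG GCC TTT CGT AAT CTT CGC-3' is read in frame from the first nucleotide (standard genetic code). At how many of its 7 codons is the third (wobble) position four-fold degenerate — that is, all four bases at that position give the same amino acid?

Codon 1 ATG (Met): third position 1-fold.
Codon 2 GCC (Ala): third position 4-fold.
Codon 3 TTT (Phe): third position 2-fold.
Codon 4 CGT (Arg): third position 4-fold.
Codon 5 AAT (Asn): third position 2-fold.
Codon 6 CTT (Leu): third position 4-fold.
Codon 7 CGC (Arg): third position 4-fold.
Four-fold degenerate third positions: 4.

4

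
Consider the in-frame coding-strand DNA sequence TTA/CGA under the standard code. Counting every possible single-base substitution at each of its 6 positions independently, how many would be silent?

Codon 1 (TTA, Leu): 2 synonymous substitutions.
Codon 2 (CGA, Arg): 4 synonymous substitutions.
Total: 2 + 4 = 6.

6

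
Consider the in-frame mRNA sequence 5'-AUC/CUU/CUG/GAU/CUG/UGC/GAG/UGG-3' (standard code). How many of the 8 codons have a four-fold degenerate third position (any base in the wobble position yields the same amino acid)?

3

Codon 1 AUC (Ile): third position 3-fold.
Codon 2 CUU (Leu): third position 4-fold.
Codon 3 CUG (Leu): third position 4-fold.
Codon 4 GAU (Asp): third position 2-fold.
Codon 5 CUG (Leu): third position 4-fold.
Codon 6 UGC (Cys): third position 2-fold.
Codon 7 GAG (Glu): third position 2-fold.
Codon 8 UGG (Trp): third position 1-fold.
Four-fold degenerate third positions: 3.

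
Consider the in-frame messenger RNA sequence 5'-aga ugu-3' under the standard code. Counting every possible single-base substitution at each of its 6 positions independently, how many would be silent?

Codon 1 (AGA, Arg): 2 synonymous substitutions.
Codon 2 (UGU, Cys): 1 synonymous substitution.
Total: 2 + 1 = 3.

3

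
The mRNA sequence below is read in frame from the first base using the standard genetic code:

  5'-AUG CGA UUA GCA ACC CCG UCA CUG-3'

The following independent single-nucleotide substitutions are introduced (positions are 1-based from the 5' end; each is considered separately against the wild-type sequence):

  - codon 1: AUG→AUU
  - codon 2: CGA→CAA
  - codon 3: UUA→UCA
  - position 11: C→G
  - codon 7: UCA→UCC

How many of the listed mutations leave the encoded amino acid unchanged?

1

Codon 1: AUG (Met) → AUU (Ile) — missense.
Codon 2: CGA (Arg) → CAA (Gln) — missense.
Codon 3: UUA (Leu) → UCA (Ser) — missense.
Codon 4: GCA (Ala) → GGA (Gly) — missense.
Codon 7: UCA (Ser) → UCC (Ser) — synonymous.
Synonymous: 1 of 5.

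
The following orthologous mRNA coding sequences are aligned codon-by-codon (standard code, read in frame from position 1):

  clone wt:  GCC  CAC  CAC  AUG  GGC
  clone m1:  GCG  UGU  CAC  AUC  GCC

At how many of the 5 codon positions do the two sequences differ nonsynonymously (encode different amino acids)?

3

Codon 1: GCC Ala / GCG Ala — synonymous.
Codon 2: CAC His / UGU Cys — nonsynonymous.
Codon 3: CAC His / CAC His — identical.
Codon 4: AUG Met / AUC Ile — nonsynonymous.
Codon 5: GGC Gly / GCC Ala — nonsynonymous.
Nonsynonymous differences: 3.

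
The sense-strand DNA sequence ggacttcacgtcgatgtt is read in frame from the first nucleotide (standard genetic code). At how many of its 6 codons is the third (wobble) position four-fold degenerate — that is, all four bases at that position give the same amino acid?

Codon 1 GGA (Gly): third position 4-fold.
Codon 2 CTT (Leu): third position 4-fold.
Codon 3 CAC (His): third position 2-fold.
Codon 4 GTC (Val): third position 4-fold.
Codon 5 GAT (Asp): third position 2-fold.
Codon 6 GTT (Val): third position 4-fold.
Four-fold degenerate third positions: 4.

4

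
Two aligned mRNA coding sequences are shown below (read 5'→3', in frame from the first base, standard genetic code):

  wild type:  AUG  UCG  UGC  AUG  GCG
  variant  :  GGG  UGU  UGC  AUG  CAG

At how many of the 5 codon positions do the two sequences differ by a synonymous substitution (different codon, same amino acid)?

0

Codon 1: AUG Met / GGG Gly — nonsynonymous.
Codon 2: UCG Ser / UGU Cys — nonsynonymous.
Codon 3: UGC Cys / UGC Cys — identical.
Codon 4: AUG Met / AUG Met — identical.
Codon 5: GCG Ala / CAG Gln — nonsynonymous.
Synonymous differences: 0.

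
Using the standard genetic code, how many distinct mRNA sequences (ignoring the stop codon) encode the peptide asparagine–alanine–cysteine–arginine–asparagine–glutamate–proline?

Asn: 2 codons.
Ala: 4 codons.
Cys: 2 codons.
Arg: 6 codons.
Asn: 2 codons.
Glu: 2 codons.
Pro: 4 codons.
2 × 4 × 2 × 6 × 2 × 2 × 4 = 1536.

1536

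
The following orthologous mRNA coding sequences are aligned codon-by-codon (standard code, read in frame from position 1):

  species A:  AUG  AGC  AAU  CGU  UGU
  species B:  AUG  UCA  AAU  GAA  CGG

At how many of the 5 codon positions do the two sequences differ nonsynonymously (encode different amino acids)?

2

Codon 1: AUG Met / AUG Met — identical.
Codon 2: AGC Ser / UCA Ser — synonymous.
Codon 3: AAU Asn / AAU Asn — identical.
Codon 4: CGU Arg / GAA Glu — nonsynonymous.
Codon 5: UGU Cys / CGG Arg — nonsynonymous.
Nonsynonymous differences: 2.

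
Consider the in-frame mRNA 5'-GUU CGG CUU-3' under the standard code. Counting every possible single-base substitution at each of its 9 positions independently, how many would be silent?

10

Codon 1 (GUU, Val): 3 synonymous substitutions.
Codon 2 (CGG, Arg): 4 synonymous substitutions.
Codon 3 (CUU, Leu): 3 synonymous substitutions.
Total: 3 + 4 + 3 = 10.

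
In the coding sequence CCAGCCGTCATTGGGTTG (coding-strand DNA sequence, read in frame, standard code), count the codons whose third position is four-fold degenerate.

4

Codon 1 CCA (Pro): third position 4-fold.
Codon 2 GCC (Ala): third position 4-fold.
Codon 3 GTC (Val): third position 4-fold.
Codon 4 ATT (Ile): third position 3-fold.
Codon 5 GGG (Gly): third position 4-fold.
Codon 6 TTG (Leu): third position 2-fold.
Four-fold degenerate third positions: 4.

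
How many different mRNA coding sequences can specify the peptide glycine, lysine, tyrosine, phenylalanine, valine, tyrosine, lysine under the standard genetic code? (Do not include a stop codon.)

512

Gly: 4 codons.
Lys: 2 codons.
Tyr: 2 codons.
Phe: 2 codons.
Val: 4 codons.
Tyr: 2 codons.
Lys: 2 codons.
4 × 2 × 2 × 2 × 4 × 2 × 2 = 512.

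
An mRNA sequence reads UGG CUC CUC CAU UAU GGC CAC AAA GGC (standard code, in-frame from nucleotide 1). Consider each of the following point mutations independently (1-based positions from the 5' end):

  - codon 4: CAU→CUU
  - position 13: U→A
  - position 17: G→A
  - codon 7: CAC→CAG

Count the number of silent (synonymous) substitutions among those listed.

Codon 4: CAU (His) → CUU (Leu) — missense.
Codon 5: UAU (Tyr) → AAU (Asn) — missense.
Codon 6: GGC (Gly) → GAC (Asp) — missense.
Codon 7: CAC (His) → CAG (Gln) — missense.
Synonymous: 0 of 4.

0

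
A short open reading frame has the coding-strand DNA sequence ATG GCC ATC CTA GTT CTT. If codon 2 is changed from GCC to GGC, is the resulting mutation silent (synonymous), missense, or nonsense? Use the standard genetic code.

missense

Position 5 falls in codon 2: GCC → Ala.
After the substitution the codon is GGC → Gly.
Ala ≠ Gly, so this is a missense mutation.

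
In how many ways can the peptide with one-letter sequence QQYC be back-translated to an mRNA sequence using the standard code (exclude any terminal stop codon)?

16

Gln: 2 codons.
Gln: 2 codons.
Tyr: 2 codons.
Cys: 2 codons.
2 × 2 × 2 × 2 = 16.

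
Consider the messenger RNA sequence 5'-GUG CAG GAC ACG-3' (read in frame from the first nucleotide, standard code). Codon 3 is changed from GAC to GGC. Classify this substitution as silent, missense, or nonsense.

Position 8 falls in codon 3: GAC → Asp.
After the substitution the codon is GGC → Gly.
Asp ≠ Gly, so this is a missense mutation.

missense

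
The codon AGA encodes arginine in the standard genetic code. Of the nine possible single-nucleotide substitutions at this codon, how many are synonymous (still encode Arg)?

Position 1: CGA → 1 synonymous.
Position 2: none → 0 synonymous.
Position 3: AGG → 1 synonymous.
Total: 1 + 0 + 1 = 2.

2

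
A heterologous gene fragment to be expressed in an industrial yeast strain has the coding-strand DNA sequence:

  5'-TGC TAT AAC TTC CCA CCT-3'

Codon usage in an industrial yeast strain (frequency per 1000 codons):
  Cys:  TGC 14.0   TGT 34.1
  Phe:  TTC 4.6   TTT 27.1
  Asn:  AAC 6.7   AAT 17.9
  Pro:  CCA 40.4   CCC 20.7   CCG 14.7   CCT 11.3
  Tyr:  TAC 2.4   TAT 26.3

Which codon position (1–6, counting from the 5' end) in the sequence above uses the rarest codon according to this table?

4

Codon 1 TGC (Cys): 14.0 per 1000.
Codon 2 TAT (Tyr): 26.3 per 1000.
Codon 3 AAC (Asn): 6.7 per 1000.
Codon 4 TTC (Phe): 4.6 per 1000.
Codon 5 CCA (Pro): 40.4 per 1000.
Codon 6 CCT (Pro): 11.3 per 1000.
Lowest frequency is 4.6 at codon 4.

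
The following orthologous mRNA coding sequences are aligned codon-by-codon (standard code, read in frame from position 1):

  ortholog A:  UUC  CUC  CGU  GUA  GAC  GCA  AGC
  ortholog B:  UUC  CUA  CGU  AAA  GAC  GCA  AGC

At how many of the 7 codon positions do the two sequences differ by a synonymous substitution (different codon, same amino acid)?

1

Codon 1: UUC Phe / UUC Phe — identical.
Codon 2: CUC Leu / CUA Leu — synonymous.
Codon 3: CGU Arg / CGU Arg — identical.
Codon 4: GUA Val / AAA Lys — nonsynonymous.
Codon 5: GAC Asp / GAC Asp — identical.
Codon 6: GCA Ala / GCA Ala — identical.
Codon 7: AGC Ser / AGC Ser — identical.
Synonymous differences: 1.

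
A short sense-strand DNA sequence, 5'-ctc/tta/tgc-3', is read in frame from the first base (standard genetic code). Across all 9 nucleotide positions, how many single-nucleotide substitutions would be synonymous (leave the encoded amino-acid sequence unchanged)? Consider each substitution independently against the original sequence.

6

Codon 1 (CTC, Leu): 3 synonymous substitutions.
Codon 2 (TTA, Leu): 2 synonymous substitutions.
Codon 3 (TGC, Cys): 1 synonymous substitution.
Total: 3 + 2 + 1 = 6.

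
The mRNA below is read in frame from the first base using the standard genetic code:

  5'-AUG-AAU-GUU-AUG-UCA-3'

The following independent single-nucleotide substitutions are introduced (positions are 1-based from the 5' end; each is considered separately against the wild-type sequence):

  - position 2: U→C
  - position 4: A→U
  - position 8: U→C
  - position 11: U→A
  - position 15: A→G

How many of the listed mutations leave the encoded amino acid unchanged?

1

Codon 1: AUG (Met) → ACG (Thr) — missense.
Codon 2: AAU (Asn) → UAU (Tyr) — missense.
Codon 3: GUU (Val) → GCU (Ala) — missense.
Codon 4: AUG (Met) → AAG (Lys) — missense.
Codon 5: UCA (Ser) → UCG (Ser) — synonymous.
Synonymous: 1 of 5.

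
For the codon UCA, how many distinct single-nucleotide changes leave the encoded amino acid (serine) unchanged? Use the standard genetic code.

Position 1: none → 0 synonymous.
Position 2: none → 0 synonymous.
Position 3: UCU, UCC, UCG → 3 synonymous.
Total: 0 + 0 + 3 = 3.

3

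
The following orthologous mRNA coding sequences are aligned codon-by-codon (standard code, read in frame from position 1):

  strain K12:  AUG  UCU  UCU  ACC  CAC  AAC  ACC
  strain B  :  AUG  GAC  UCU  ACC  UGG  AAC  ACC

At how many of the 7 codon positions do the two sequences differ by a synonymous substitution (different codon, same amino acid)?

Codon 1: AUG Met / AUG Met — identical.
Codon 2: UCU Ser / GAC Asp — nonsynonymous.
Codon 3: UCU Ser / UCU Ser — identical.
Codon 4: ACC Thr / ACC Thr — identical.
Codon 5: CAC His / UGG Trp — nonsynonymous.
Codon 6: AAC Asn / AAC Asn — identical.
Codon 7: ACC Thr / ACC Thr — identical.
Synonymous differences: 0.

0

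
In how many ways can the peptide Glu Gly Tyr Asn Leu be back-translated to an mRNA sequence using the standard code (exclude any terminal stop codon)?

192

Glu: 2 codons.
Gly: 4 codons.
Tyr: 2 codons.
Asn: 2 codons.
Leu: 6 codons.
2 × 4 × 2 × 2 × 6 = 192.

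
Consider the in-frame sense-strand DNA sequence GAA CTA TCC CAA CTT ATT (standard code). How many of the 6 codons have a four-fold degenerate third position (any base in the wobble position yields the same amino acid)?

3

Codon 1 GAA (Glu): third position 2-fold.
Codon 2 CTA (Leu): third position 4-fold.
Codon 3 TCC (Ser): third position 4-fold.
Codon 4 CAA (Gln): third position 2-fold.
Codon 5 CTT (Leu): third position 4-fold.
Codon 6 ATT (Ile): third position 3-fold.
Four-fold degenerate third positions: 3.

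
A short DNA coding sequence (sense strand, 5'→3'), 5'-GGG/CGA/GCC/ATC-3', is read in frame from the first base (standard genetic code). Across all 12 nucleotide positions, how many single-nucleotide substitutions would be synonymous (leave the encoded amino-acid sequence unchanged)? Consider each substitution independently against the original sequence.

Codon 1 (GGG, Gly): 3 synonymous substitutions.
Codon 2 (CGA, Arg): 4 synonymous substitutions.
Codon 3 (GCC, Ala): 3 synonymous substitutions.
Codon 4 (ATC, Ile): 2 synonymous substitutions.
Total: 3 + 4 + 3 + 2 = 12.

12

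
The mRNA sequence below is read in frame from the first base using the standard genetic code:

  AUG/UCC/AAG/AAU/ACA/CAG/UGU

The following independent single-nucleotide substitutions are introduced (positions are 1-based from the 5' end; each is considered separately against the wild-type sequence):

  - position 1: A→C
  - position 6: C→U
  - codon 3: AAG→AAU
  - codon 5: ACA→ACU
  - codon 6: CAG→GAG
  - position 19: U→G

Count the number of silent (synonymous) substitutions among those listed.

2

Codon 1: AUG (Met) → CUG (Leu) — missense.
Codon 2: UCC (Ser) → UCU (Ser) — synonymous.
Codon 3: AAG (Lys) → AAU (Asn) — missense.
Codon 5: ACA (Thr) → ACU (Thr) — synonymous.
Codon 6: CAG (Gln) → GAG (Glu) — missense.
Codon 7: UGU (Cys) → GGU (Gly) — missense.
Synonymous: 2 of 6.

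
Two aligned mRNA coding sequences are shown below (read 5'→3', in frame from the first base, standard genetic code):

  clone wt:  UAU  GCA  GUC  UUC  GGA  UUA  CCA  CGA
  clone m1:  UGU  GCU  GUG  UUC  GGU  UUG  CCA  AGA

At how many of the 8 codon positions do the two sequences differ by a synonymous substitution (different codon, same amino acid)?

5

Codon 1: UAU Tyr / UGU Cys — nonsynonymous.
Codon 2: GCA Ala / GCU Ala — synonymous.
Codon 3: GUC Val / GUG Val — synonymous.
Codon 4: UUC Phe / UUC Phe — identical.
Codon 5: GGA Gly / GGU Gly — synonymous.
Codon 6: UUA Leu / UUG Leu — synonymous.
Codon 7: CCA Pro / CCA Pro — identical.
Codon 8: CGA Arg / AGA Arg — synonymous.
Synonymous differences: 5.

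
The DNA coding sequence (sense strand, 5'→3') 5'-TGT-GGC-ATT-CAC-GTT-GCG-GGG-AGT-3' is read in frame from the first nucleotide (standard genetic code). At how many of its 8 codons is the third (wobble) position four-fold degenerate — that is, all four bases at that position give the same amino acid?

Codon 1 TGT (Cys): third position 2-fold.
Codon 2 GGC (Gly): third position 4-fold.
Codon 3 ATT (Ile): third position 3-fold.
Codon 4 CAC (His): third position 2-fold.
Codon 5 GTT (Val): third position 4-fold.
Codon 6 GCG (Ala): third position 4-fold.
Codon 7 GGG (Gly): third position 4-fold.
Codon 8 AGT (Ser): third position 2-fold.
Four-fold degenerate third positions: 4.

4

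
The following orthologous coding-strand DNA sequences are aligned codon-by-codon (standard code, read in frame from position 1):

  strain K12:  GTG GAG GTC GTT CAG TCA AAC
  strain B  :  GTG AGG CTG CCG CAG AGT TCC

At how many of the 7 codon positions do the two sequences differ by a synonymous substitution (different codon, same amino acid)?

1

Codon 1: GTG Val / GTG Val — identical.
Codon 2: GAG Glu / AGG Arg — nonsynonymous.
Codon 3: GTC Val / CTG Leu — nonsynonymous.
Codon 4: GTT Val / CCG Pro — nonsynonymous.
Codon 5: CAG Gln / CAG Gln — identical.
Codon 6: TCA Ser / AGT Ser — synonymous.
Codon 7: AAC Asn / TCC Ser — nonsynonymous.
Synonymous differences: 1.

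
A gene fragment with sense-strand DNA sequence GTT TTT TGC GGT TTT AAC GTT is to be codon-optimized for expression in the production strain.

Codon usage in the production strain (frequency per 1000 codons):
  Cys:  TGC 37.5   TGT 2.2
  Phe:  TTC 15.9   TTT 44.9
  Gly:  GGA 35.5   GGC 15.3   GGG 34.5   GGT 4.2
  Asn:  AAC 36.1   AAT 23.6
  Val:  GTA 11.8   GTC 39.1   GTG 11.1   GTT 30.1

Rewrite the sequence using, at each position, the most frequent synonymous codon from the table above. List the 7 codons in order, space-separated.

GTC TTT TGC GGA TTT AAC GTC

Codon 1 (Val): best is GTC at 39.1.
Codon 2 (Phe): best is TTT at 44.9.
Codon 3 (Cys): best is TGC at 37.5.
Codon 4 (Gly): best is GGA at 35.5.
Codon 5 (Phe): best is TTT at 44.9.
Codon 6 (Asn): best is AAC at 36.1.
Codon 7 (Val): best is GTC at 39.1.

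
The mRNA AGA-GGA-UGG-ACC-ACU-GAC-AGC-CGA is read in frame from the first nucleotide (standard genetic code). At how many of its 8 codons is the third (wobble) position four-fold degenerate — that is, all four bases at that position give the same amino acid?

4

Codon 1 AGA (Arg): third position 2-fold.
Codon 2 GGA (Gly): third position 4-fold.
Codon 3 UGG (Trp): third position 1-fold.
Codon 4 ACC (Thr): third position 4-fold.
Codon 5 ACU (Thr): third position 4-fold.
Codon 6 GAC (Asp): third position 2-fold.
Codon 7 AGC (Ser): third position 2-fold.
Codon 8 CGA (Arg): third position 4-fold.
Four-fold degenerate third positions: 4.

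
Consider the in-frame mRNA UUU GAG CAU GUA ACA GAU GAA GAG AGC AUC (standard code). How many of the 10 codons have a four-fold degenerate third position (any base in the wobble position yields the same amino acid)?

2

Codon 1 UUU (Phe): third position 2-fold.
Codon 2 GAG (Glu): third position 2-fold.
Codon 3 CAU (His): third position 2-fold.
Codon 4 GUA (Val): third position 4-fold.
Codon 5 ACA (Thr): third position 4-fold.
Codon 6 GAU (Asp): third position 2-fold.
Codon 7 GAA (Glu): third position 2-fold.
Codon 8 GAG (Glu): third position 2-fold.
Codon 9 AGC (Ser): third position 2-fold.
Codon 10 AUC (Ile): third position 3-fold.
Four-fold degenerate third positions: 2.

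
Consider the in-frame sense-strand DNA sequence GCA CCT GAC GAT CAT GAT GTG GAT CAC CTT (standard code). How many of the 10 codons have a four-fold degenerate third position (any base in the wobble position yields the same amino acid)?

Codon 1 GCA (Ala): third position 4-fold.
Codon 2 CCT (Pro): third position 4-fold.
Codon 3 GAC (Asp): third position 2-fold.
Codon 4 GAT (Asp): third position 2-fold.
Codon 5 CAT (His): third position 2-fold.
Codon 6 GAT (Asp): third position 2-fold.
Codon 7 GTG (Val): third position 4-fold.
Codon 8 GAT (Asp): third position 2-fold.
Codon 9 CAC (His): third position 2-fold.
Codon 10 CTT (Leu): third position 4-fold.
Four-fold degenerate third positions: 4.

4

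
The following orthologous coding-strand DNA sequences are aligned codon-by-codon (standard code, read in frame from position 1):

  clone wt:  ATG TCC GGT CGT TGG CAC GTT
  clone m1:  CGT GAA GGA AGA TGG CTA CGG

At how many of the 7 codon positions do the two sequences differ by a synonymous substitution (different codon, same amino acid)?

Codon 1: ATG Met / CGT Arg — nonsynonymous.
Codon 2: TCC Ser / GAA Glu — nonsynonymous.
Codon 3: GGT Gly / GGA Gly — synonymous.
Codon 4: CGT Arg / AGA Arg — synonymous.
Codon 5: TGG Trp / TGG Trp — identical.
Codon 6: CAC His / CTA Leu — nonsynonymous.
Codon 7: GTT Val / CGG Arg — nonsynonymous.
Synonymous differences: 2.

2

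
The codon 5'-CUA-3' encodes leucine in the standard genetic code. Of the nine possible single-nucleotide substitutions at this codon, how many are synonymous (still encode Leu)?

4

Position 1: UUA → 1 synonymous.
Position 2: none → 0 synonymous.
Position 3: CUU, CUC, CUG → 3 synonymous.
Total: 1 + 0 + 3 = 4.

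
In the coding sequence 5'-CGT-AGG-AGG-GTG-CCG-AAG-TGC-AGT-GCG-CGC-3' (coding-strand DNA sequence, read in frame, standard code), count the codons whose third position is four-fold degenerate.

5

Codon 1 CGT (Arg): third position 4-fold.
Codon 2 AGG (Arg): third position 2-fold.
Codon 3 AGG (Arg): third position 2-fold.
Codon 4 GTG (Val): third position 4-fold.
Codon 5 CCG (Pro): third position 4-fold.
Codon 6 AAG (Lys): third position 2-fold.
Codon 7 TGC (Cys): third position 2-fold.
Codon 8 AGT (Ser): third position 2-fold.
Codon 9 GCG (Ala): third position 4-fold.
Codon 10 CGC (Arg): third position 4-fold.
Four-fold degenerate third positions: 5.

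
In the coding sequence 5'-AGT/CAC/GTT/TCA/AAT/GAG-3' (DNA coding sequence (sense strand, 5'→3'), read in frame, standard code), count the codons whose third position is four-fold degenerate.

Codon 1 AGT (Ser): third position 2-fold.
Codon 2 CAC (His): third position 2-fold.
Codon 3 GTT (Val): third position 4-fold.
Codon 4 TCA (Ser): third position 4-fold.
Codon 5 AAT (Asn): third position 2-fold.
Codon 6 GAG (Glu): third position 2-fold.
Four-fold degenerate third positions: 2.

2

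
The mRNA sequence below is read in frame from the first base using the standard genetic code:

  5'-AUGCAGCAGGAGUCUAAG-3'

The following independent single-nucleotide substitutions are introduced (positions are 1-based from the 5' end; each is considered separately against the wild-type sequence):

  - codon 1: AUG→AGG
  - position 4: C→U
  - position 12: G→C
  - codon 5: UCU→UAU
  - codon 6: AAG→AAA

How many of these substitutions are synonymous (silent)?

Codon 1: AUG (Met) → AGG (Arg) — missense.
Codon 2: CAG (Gln) → UAG (Stop) — nonsense.
Codon 4: GAG (Glu) → GAC (Asp) — missense.
Codon 5: UCU (Ser) → UAU (Tyr) — missense.
Codon 6: AAG (Lys) → AAA (Lys) — synonymous.
Synonymous: 1 of 5.

1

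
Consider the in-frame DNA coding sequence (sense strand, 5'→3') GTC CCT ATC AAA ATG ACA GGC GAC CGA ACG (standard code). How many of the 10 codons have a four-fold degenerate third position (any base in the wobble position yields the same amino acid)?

6

Codon 1 GTC (Val): third position 4-fold.
Codon 2 CCT (Pro): third position 4-fold.
Codon 3 ATC (Ile): third position 3-fold.
Codon 4 AAA (Lys): third position 2-fold.
Codon 5 ATG (Met): third position 1-fold.
Codon 6 ACA (Thr): third position 4-fold.
Codon 7 GGC (Gly): third position 4-fold.
Codon 8 GAC (Asp): third position 2-fold.
Codon 9 CGA (Arg): third position 4-fold.
Codon 10 ACG (Thr): third position 4-fold.
Four-fold degenerate third positions: 6.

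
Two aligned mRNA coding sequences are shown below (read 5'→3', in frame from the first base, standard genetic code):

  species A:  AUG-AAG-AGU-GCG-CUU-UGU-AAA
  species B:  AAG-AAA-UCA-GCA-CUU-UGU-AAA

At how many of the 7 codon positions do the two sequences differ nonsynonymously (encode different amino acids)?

1

Codon 1: AUG Met / AAG Lys — nonsynonymous.
Codon 2: AAG Lys / AAA Lys — synonymous.
Codon 3: AGU Ser / UCA Ser — synonymous.
Codon 4: GCG Ala / GCA Ala — synonymous.
Codon 5: CUU Leu / CUU Leu — identical.
Codon 6: UGU Cys / UGU Cys — identical.
Codon 7: AAA Lys / AAA Lys — identical.
Nonsynonymous differences: 1.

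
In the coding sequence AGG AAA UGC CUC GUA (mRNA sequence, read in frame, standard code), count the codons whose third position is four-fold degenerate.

Codon 1 AGG (Arg): third position 2-fold.
Codon 2 AAA (Lys): third position 2-fold.
Codon 3 UGC (Cys): third position 2-fold.
Codon 4 CUC (Leu): third position 4-fold.
Codon 5 GUA (Val): third position 4-fold.
Four-fold degenerate third positions: 2.

2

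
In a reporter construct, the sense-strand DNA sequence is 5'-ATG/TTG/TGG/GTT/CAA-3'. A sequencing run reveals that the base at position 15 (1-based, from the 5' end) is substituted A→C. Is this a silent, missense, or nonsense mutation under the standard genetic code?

Position 15 falls in codon 5: CAA → Gln.
After the substitution the codon is CAC → His.
Gln ≠ His, so this is a missense mutation.

missense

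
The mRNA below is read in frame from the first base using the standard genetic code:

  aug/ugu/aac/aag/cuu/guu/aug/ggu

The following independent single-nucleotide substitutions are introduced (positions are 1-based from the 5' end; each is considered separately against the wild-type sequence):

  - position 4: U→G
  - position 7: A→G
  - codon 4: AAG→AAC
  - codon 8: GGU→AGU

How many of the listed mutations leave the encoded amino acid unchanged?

Codon 2: UGU (Cys) → GGU (Gly) — missense.
Codon 3: AAC (Asn) → GAC (Asp) — missense.
Codon 4: AAG (Lys) → AAC (Asn) — missense.
Codon 8: GGU (Gly) → AGU (Ser) — missense.
Synonymous: 0 of 4.

0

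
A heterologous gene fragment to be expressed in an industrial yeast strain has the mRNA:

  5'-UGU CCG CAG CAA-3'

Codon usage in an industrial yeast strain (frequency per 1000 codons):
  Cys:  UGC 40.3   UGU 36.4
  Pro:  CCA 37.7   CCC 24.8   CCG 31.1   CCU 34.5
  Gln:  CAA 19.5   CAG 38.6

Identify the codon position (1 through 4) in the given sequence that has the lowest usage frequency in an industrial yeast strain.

4

Codon 1 UGU (Cys): 36.4 per 1000.
Codon 2 CCG (Pro): 31.1 per 1000.
Codon 3 CAG (Gln): 38.6 per 1000.
Codon 4 CAA (Gln): 19.5 per 1000.
Lowest frequency is 19.5 at codon 4.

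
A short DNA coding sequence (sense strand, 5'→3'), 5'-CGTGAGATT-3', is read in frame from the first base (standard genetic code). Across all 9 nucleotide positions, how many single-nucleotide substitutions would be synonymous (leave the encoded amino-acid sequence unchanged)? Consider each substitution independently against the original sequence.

Codon 1 (CGT, Arg): 3 synonymous substitutions.
Codon 2 (GAG, Glu): 1 synonymous substitution.
Codon 3 (ATT, Ile): 2 synonymous substitutions.
Total: 3 + 1 + 2 = 6.

6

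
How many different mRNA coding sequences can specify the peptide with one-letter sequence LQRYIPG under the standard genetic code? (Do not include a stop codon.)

6912

Leu: 6 codons.
Gln: 2 codons.
Arg: 6 codons.
Tyr: 2 codons.
Ile: 3 codons.
Pro: 4 codons.
Gly: 4 codons.
6 × 2 × 6 × 2 × 3 × 4 × 4 = 6912.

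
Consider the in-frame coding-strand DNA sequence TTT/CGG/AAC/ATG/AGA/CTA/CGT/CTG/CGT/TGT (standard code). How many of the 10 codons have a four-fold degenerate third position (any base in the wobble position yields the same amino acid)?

5

Codon 1 TTT (Phe): third position 2-fold.
Codon 2 CGG (Arg): third position 4-fold.
Codon 3 AAC (Asn): third position 2-fold.
Codon 4 ATG (Met): third position 1-fold.
Codon 5 AGA (Arg): third position 2-fold.
Codon 6 CTA (Leu): third position 4-fold.
Codon 7 CGT (Arg): third position 4-fold.
Codon 8 CTG (Leu): third position 4-fold.
Codon 9 CGT (Arg): third position 4-fold.
Codon 10 TGT (Cys): third position 2-fold.
Four-fold degenerate third positions: 5.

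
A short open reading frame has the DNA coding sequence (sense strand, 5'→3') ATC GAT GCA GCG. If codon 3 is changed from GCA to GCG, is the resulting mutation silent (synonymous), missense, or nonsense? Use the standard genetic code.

silent

Position 9 falls in codon 3: GCA → Ala.
After the substitution the codon is GCG → Ala.
Both encode Ala, so the change is synonymous.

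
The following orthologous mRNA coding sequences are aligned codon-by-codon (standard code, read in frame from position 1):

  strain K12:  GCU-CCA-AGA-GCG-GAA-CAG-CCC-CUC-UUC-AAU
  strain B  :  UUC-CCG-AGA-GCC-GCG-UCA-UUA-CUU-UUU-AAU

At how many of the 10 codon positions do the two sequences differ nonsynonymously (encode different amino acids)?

Codon 1: GCU Ala / UUC Phe — nonsynonymous.
Codon 2: CCA Pro / CCG Pro — synonymous.
Codon 3: AGA Arg / AGA Arg — identical.
Codon 4: GCG Ala / GCC Ala — synonymous.
Codon 5: GAA Glu / GCG Ala — nonsynonymous.
Codon 6: CAG Gln / UCA Ser — nonsynonymous.
Codon 7: CCC Pro / UUA Leu — nonsynonymous.
Codon 8: CUC Leu / CUU Leu — synonymous.
Codon 9: UUC Phe / UUU Phe — synonymous.
Codon 10: AAU Asn / AAU Asn — identical.
Nonsynonymous differences: 4.

4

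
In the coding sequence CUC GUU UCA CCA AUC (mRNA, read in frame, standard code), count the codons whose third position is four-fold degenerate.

4

Codon 1 CUC (Leu): third position 4-fold.
Codon 2 GUU (Val): third position 4-fold.
Codon 3 UCA (Ser): third position 4-fold.
Codon 4 CCA (Pro): third position 4-fold.
Codon 5 AUC (Ile): third position 3-fold.
Four-fold degenerate third positions: 4.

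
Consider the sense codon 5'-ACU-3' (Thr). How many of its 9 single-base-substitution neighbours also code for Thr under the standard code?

Position 1: none → 0 synonymous.
Position 2: none → 0 synonymous.
Position 3: ACC, ACA, ACG → 3 synonymous.
Total: 0 + 0 + 3 = 3.

3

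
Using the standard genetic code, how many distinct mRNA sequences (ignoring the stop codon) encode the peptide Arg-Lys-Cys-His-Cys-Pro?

Arg: 6 codons.
Lys: 2 codons.
Cys: 2 codons.
His: 2 codons.
Cys: 2 codons.
Pro: 4 codons.
6 × 2 × 2 × 2 × 2 × 4 = 384.

384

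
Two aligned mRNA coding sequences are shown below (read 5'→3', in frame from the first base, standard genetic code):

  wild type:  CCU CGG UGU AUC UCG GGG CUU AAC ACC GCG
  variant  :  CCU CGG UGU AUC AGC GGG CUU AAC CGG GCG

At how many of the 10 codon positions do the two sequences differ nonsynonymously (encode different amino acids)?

Codon 1: CCU Pro / CCU Pro — identical.
Codon 2: CGG Arg / CGG Arg — identical.
Codon 3: UGU Cys / UGU Cys — identical.
Codon 4: AUC Ile / AUC Ile — identical.
Codon 5: UCG Ser / AGC Ser — synonymous.
Codon 6: GGG Gly / GGG Gly — identical.
Codon 7: CUU Leu / CUU Leu — identical.
Codon 8: AAC Asn / AAC Asn — identical.
Codon 9: ACC Thr / CGG Arg — nonsynonymous.
Codon 10: GCG Ala / GCG Ala — identical.
Nonsynonymous differences: 1.

1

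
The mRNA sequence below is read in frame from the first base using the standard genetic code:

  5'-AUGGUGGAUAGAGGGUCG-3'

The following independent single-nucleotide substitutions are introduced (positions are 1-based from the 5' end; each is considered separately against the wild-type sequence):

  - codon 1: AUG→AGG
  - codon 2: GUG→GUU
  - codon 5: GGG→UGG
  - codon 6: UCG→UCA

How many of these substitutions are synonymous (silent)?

2

Codon 1: AUG (Met) → AGG (Arg) — missense.
Codon 2: GUG (Val) → GUU (Val) — synonymous.
Codon 5: GGG (Gly) → UGG (Trp) — missense.
Codon 6: UCG (Ser) → UCA (Ser) — synonymous.
Synonymous: 2 of 4.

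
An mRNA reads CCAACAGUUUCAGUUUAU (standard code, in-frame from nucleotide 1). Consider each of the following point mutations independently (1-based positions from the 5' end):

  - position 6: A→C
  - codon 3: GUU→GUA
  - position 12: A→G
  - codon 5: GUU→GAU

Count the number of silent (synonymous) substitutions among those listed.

Codon 2: ACA (Thr) → ACC (Thr) — synonymous.
Codon 3: GUU (Val) → GUA (Val) — synonymous.
Codon 4: UCA (Ser) → UCG (Ser) — synonymous.
Codon 5: GUU (Val) → GAU (Asp) — missense.
Synonymous: 3 of 4.

3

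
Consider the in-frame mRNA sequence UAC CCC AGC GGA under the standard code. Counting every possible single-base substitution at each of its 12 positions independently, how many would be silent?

Codon 1 (UAC, Tyr): 1 synonymous substitution.
Codon 2 (CCC, Pro): 3 synonymous substitutions.
Codon 3 (AGC, Ser): 1 synonymous substitution.
Codon 4 (GGA, Gly): 3 synonymous substitutions.
Total: 1 + 3 + 1 + 3 = 8.

8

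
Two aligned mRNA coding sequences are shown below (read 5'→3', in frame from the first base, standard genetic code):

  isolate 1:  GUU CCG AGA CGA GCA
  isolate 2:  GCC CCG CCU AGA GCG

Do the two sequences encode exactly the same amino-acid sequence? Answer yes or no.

no

Codon 1: GUU Val / GCC Ala — nonsynonymous.
Codon 2: CCG Pro / CCG Pro — identical.
Codon 3: AGA Arg / CCU Pro — nonsynonymous.
Codon 4: CGA Arg / AGA Arg — synonymous.
Codon 5: GCA Ala / GCG Ala — synonymous.
Nonsynonymous differences: 2 → different protein.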